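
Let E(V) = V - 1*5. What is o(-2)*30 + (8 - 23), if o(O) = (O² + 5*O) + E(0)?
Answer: -345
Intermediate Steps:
E(V) = -5 + V (E(V) = V - 5 = -5 + V)
o(O) = -5 + O² + 5*O (o(O) = (O² + 5*O) + (-5 + 0) = (O² + 5*O) - 5 = -5 + O² + 5*O)
o(-2)*30 + (8 - 23) = (-5 + (-2)² + 5*(-2))*30 + (8 - 23) = (-5 + 4 - 10)*30 - 15 = -11*30 - 15 = -330 - 15 = -345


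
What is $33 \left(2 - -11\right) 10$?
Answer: $4290$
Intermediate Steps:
$33 \left(2 - -11\right) 10 = 33 \left(2 + 11\right) 10 = 33 \cdot 13 \cdot 10 = 429 \cdot 10 = 4290$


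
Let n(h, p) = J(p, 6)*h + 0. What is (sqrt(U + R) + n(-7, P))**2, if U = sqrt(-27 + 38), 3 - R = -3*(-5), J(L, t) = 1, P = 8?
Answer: (7 - I*sqrt(12 - sqrt(11)))**2 ≈ 40.317 - 41.255*I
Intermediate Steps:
R = -12 (R = 3 - (-3)*(-5) = 3 - 1*15 = 3 - 15 = -12)
U = sqrt(11) ≈ 3.3166
n(h, p) = h (n(h, p) = 1*h + 0 = h + 0 = h)
(sqrt(U + R) + n(-7, P))**2 = (sqrt(sqrt(11) - 12) - 7)**2 = (sqrt(-12 + sqrt(11)) - 7)**2 = (-7 + sqrt(-12 + sqrt(11)))**2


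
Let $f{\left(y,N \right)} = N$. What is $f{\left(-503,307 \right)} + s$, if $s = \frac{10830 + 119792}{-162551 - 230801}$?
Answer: $\frac{60314221}{196676} \approx 306.67$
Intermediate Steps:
$s = - \frac{65311}{196676}$ ($s = \frac{130622}{-393352} = 130622 \left(- \frac{1}{393352}\right) = - \frac{65311}{196676} \approx -0.33207$)
$f{\left(-503,307 \right)} + s = 307 - \frac{65311}{196676} = \frac{60314221}{196676}$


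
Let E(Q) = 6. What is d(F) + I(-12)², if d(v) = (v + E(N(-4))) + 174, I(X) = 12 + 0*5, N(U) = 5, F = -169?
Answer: 155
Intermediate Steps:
I(X) = 12 (I(X) = 12 + 0 = 12)
d(v) = 180 + v (d(v) = (v + 6) + 174 = (6 + v) + 174 = 180 + v)
d(F) + I(-12)² = (180 - 169) + 12² = 11 + 144 = 155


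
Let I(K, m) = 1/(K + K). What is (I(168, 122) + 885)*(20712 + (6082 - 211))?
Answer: 2634915821/112 ≈ 2.3526e+7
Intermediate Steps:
I(K, m) = 1/(2*K)
(I(168, 122) + 885)*(20712 + (6082 - 211)) = ((½)/168 + 885)*(20712 + (6082 - 211)) = ((½)*(1/168) + 885)*(20712 + 5871) = (1/336 + 885)*26583 = (297361/336)*26583 = 2634915821/112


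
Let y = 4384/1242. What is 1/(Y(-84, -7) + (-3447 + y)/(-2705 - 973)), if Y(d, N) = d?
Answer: -2284038/189720797 ≈ -0.012039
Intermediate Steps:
y = 2192/621 (y = 4384*(1/1242) = 2192/621 ≈ 3.5298)
1/(Y(-84, -7) + (-3447 + y)/(-2705 - 973)) = 1/(-84 + (-3447 + 2192/621)/(-2705 - 973)) = 1/(-84 - 2138395/621/(-3678)) = 1/(-84 - 2138395/621*(-1/3678)) = 1/(-84 + 2138395/2284038) = 1/(-189720797/2284038) = -2284038/189720797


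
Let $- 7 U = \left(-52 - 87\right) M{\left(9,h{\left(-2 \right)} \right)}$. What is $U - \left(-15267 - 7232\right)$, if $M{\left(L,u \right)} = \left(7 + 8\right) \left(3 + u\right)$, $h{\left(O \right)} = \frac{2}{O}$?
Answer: $\frac{161663}{7} \approx 23095.0$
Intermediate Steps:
$M{\left(L,u \right)} = 45 + 15 u$ ($M{\left(L,u \right)} = 15 \left(3 + u\right) = 45 + 15 u$)
$U = \frac{4170}{7}$ ($U = - \frac{\left(-52 - 87\right) \left(45 + 15 \frac{2}{-2}\right)}{7} = - \frac{\left(-52 - 87\right) \left(45 + 15 \cdot 2 \left(- \frac{1}{2}\right)\right)}{7} = - \frac{\left(-139\right) \left(45 + 15 \left(-1\right)\right)}{7} = - \frac{\left(-139\right) \left(45 - 15\right)}{7} = - \frac{\left(-139\right) 30}{7} = \left(- \frac{1}{7}\right) \left(-4170\right) = \frac{4170}{7} \approx 595.71$)
$U - \left(-15267 - 7232\right) = \frac{4170}{7} - \left(-15267 - 7232\right) = \frac{4170}{7} - -22499 = \frac{4170}{7} + 22499 = \frac{161663}{7}$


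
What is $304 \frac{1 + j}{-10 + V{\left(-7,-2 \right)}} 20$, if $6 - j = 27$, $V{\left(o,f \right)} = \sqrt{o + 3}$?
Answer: $\frac{152000}{13} + \frac{30400 i}{13} \approx 11692.0 + 2338.5 i$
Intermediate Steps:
$V{\left(o,f \right)} = \sqrt{3 + o}$
$j = -21$ ($j = 6 - 27 = -21$)
$304 \frac{1 + j}{-10 + V{\left(-7,-2 \right)}} 20 = 304 \frac{1 - 21}{-10 + \sqrt{3 - 7}} \cdot 20 = 304 - \frac{20}{-10 + \sqrt{-4}} \cdot 20 = 304 - \frac{20}{-10 + 2 i} 20 = 304 - 20 \frac{-10 - 2 i}{104} \cdot 20 = 304 - \frac{5 \left(-10 - 2 i\right)}{26} \cdot 20 = 304 \left(- \frac{50 \left(-10 - 2 i\right)}{13}\right) = - \frac{15200 \left(-10 - 2 i\right)}{13}$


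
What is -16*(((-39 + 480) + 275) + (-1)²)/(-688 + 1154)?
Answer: -5736/233 ≈ -24.618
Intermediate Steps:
-16*(((-39 + 480) + 275) + (-1)²)/(-688 + 1154) = -16*((441 + 275) + 1)/466 = -16*(716 + 1)/466 = -11472/466 = -16*717/466 = -5736/233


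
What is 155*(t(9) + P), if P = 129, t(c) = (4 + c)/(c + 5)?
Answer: 281945/14 ≈ 20139.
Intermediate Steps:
t(c) = (4 + c)/(5 + c)
155*(t(9) + P) = 155*((4 + 9)/(5 + 9) + 129) = 155*(13/14 + 129) = 155*(1819/14) = 281945/14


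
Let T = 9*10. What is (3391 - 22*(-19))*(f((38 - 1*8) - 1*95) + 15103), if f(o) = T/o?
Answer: 57522053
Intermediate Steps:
T = 90
f(o) = 90/o
(3391 - 22*(-19))*(f((38 - 1*8) - 1*95) + 15103) = (3391 - 22*(-19))*(90/((38 - 1*8) - 1*95) + 15103) = (3391 + 418)*(90/((38 - 8) - 95) + 15103) = 3809*(90/(30 - 95) + 15103) = 3809*(90/(-65) + 15103) = 3809*(90*(-1/65) + 15103) = 3809*(-18/13 + 15103) = 3809*(196321/13) = 57522053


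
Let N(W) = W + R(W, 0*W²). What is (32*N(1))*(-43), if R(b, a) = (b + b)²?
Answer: -6880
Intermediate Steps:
R(b, a) = 4*b² (R(b, a) = (2*b)² = 4*b²)
N(W) = W + 4*W²
(32*N(1))*(-43) = (32*(1*(1 + 4*1)))*(-43) = (32*(1*(1 + 4)))*(-43) = (32*(1*5))*(-43) = (32*5)*(-43) = 160*(-43) = -6880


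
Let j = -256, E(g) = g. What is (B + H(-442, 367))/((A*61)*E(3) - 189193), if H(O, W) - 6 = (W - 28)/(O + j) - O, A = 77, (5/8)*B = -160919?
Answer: 897009871/611105980 ≈ 1.4678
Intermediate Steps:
B = -1287352/5 (B = (8/5)*(-160919) = -1287352/5 ≈ -2.5747e+5)
H(O, W) = 6 - O + (-28 + W)/(-256 + O) (H(O, W) = 6 + ((W - 28)/(O - 256) - O) = 6 + ((-28 + W)/(-256 + O) - O) = 6 + (-O + (-28 + W)/(-256 + O)) = 6 - O + (-28 + W)/(-256 + O))
(B + H(-442, 367))/((A*61)*E(3) - 189193) = (-1287352/5 + (-1564 + 367 - 1*(-442)² + 262*(-442))/(-256 - 442))/((77*61)*3 - 189193) = (-1287352/5 + (-1564 + 367 - 1*195364 - 115804)/(-698))/(4697*3 - 189193) = (-1287352/5 - (-1564 + 367 - 195364 - 115804)/698)/(14091 - 189193) = (-1287352/5 - 1/698*(-312365))/(-175102) = (-1287352/5 + 312365/698)*(-1/175102) = -897009871/3490*(-1/175102) = 897009871/611105980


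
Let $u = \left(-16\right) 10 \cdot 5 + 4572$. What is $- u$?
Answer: $-3772$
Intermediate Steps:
$u = 3772$ ($u = \left(-160\right) 5 + 4572 = -800 + 4572 = 3772$)
$- u = \left(-1\right) 3772 = -3772$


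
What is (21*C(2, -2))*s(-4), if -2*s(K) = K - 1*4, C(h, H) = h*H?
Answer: -336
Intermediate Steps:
C(h, H) = H*h
s(K) = 2 - K/2 (s(K) = -(K - 1*4)/2 = -(K - 4)/2 = -(-4 + K)/2 = 2 - K/2)
(21*C(2, -2))*s(-4) = (21*(-2*2))*(2 - 1/2*(-4)) = (21*(-4))*(2 + 2) = -84*4 = -336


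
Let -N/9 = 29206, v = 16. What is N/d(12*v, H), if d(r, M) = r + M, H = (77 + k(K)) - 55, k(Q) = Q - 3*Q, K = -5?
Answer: -131427/112 ≈ -1173.5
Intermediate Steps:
k(Q) = -2*Q
N = -262854 (N = -9*29206 = -262854)
H = 32 (H = (77 - 2*(-5)) - 55 = (77 + 10) - 55 = 87 - 55 = 32)
d(r, M) = M + r
N/d(12*v, H) = -262854/(32 + 12*16) = -262854/(32 + 192) = -262854/224 = -262854*1/224 = -131427/112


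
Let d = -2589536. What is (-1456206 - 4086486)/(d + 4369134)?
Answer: -2771346/889799 ≈ -3.1146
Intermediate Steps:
(-1456206 - 4086486)/(d + 4369134) = (-1456206 - 4086486)/(-2589536 + 4369134) = -5542692/1779598 = -5542692*1/1779598 = -2771346/889799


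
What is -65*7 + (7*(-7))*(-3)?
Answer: -308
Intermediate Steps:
-65*7 + (7*(-7))*(-3) = -455 - 49*(-3) = -455 + 147 = -308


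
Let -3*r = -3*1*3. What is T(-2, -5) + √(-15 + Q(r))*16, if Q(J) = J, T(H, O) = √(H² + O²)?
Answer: √29 + 32*I*√3 ≈ 5.3852 + 55.426*I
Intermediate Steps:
r = 3 (r = -(-3*1)*3/3 = -(-1)*3 = -⅓*(-9) = 3)
T(-2, -5) + √(-15 + Q(r))*16 = √((-2)² + (-5)²) + √(-15 + 3)*16 = √(4 + 25) + √(-12)*16 = √29 + (2*I*√3)*16 = √29 + 32*I*√3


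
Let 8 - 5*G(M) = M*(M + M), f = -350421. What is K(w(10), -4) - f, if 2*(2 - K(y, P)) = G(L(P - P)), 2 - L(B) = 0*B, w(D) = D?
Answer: 350423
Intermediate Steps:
L(B) = 2 (L(B) = 2 - 0*B = 2 - 1*0 = 2 + 0 = 2)
G(M) = 8/5 - 2*M²/5 (G(M) = 8/5 - M*(M + M)/5 = 8/5 - M*2*M/5 = 8/5 - 2*M²/5)
K(y, P) = 2 (K(y, P) = 2 - (8/5 - ⅖*2²)/2 = 2 - (8/5 - ⅖*4)/2 = 2 - (8/5 - 8/5)/2 = 2 - ½*0 = 2 + 0 = 2)
K(w(10), -4) - f = 2 - 1*(-350421) = 2 + 350421 = 350423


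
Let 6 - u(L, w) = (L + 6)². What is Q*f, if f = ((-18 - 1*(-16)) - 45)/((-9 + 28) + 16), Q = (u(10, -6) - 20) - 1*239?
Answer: 23923/35 ≈ 683.51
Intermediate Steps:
u(L, w) = 6 - (6 + L)² (u(L, w) = 6 - (L + 6)² = 6 - (6 + L)²)
Q = -509 (Q = ((6 - (6 + 10)²) - 20) - 1*239 = ((6 - 1*16²) - 20) - 239 = ((6 - 1*256) - 20) - 239 = ((6 - 256) - 20) - 239 = (-250 - 20) - 239 = -270 - 239 = -509)
f = -47/35 (f = ((-18 + 16) - 45)/(19 + 16) = (-2 - 45)/35 = -47*1/35 = -47/35 ≈ -1.3429)
Q*f = -509*(-47/35) = 23923/35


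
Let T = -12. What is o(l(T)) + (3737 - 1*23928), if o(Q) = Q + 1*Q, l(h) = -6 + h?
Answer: -20227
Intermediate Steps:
o(Q) = 2*Q (o(Q) = Q + Q = 2*Q)
o(l(T)) + (3737 - 1*23928) = 2*(-6 - 12) + (3737 - 1*23928) = 2*(-18) + (3737 - 23928) = -36 - 20191 = -20227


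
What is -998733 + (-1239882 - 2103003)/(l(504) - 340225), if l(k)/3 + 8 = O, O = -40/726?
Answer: -13705860644044/13723383 ≈ -9.9872e+5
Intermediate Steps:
O = -20/363 (O = -40*1/726 = -20/363 ≈ -0.055096)
l(k) = -2924/121 (l(k) = -24 + 3*(-20/363) = -24 - 20/121 = -2924/121)
-998733 + (-1239882 - 2103003)/(l(504) - 340225) = -998733 + (-1239882 - 2103003)/(-2924/121 - 340225) = -998733 - 3342885/(-41170149/121) = -998733 - 3342885*(-121/41170149) = -998733 + 134829695/13723383 = -13705860644044/13723383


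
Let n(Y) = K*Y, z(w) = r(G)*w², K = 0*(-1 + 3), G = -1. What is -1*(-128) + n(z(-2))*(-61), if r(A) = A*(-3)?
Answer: 128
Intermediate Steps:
r(A) = -3*A
K = 0 (K = 0*2 = 0)
z(w) = 3*w² (z(w) = (-3*(-1))*w² = 3*w²)
n(Y) = 0 (n(Y) = 0*Y = 0)
-1*(-128) + n(z(-2))*(-61) = -1*(-128) + 0*(-61) = 128 + 0 = 128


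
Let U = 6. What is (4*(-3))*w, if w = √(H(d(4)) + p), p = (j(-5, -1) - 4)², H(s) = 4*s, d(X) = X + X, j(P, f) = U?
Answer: -72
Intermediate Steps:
j(P, f) = 6
d(X) = 2*X
p = 4 (p = (6 - 4)² = 2² = 4)
w = 6 (w = √(4*(2*4) + 4) = √(4*8 + 4) = √(32 + 4) = √36 = 6)
(4*(-3))*w = (4*(-3))*6 = -12*6 = -72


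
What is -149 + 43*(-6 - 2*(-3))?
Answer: -149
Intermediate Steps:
-149 + 43*(-6 - 2*(-3)) = -149 + 43*(-6 + 6) = -149 + 43*0 = -149 + 0 = -149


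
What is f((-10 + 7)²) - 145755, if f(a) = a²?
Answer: -145674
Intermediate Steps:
f((-10 + 7)²) - 145755 = ((-10 + 7)²)² - 145755 = ((-3)²)² - 145755 = 9² - 145755 = 81 - 145755 = -145674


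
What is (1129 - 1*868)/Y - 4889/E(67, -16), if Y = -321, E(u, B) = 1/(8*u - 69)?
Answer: -244298528/107 ≈ -2.2832e+6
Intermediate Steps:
E(u, B) = 1/(-69 + 8*u)
(1129 - 1*868)/Y - 4889/E(67, -16) = (1129 - 1*868)/(-321) - 4889/(1/(-69 + 8*67)) = (1129 - 868)*(-1/321) - 4889/(1/(-69 + 536)) = 261*(-1/321) - 4889/(1/467) = -87/107 - 4889/1/467 = -87/107 - 4889*467 = -87/107 - 2283163 = -244298528/107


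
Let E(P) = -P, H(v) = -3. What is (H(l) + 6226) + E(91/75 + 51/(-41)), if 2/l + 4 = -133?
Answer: 19135819/3075 ≈ 6223.0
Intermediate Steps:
l = -2/137 (l = 2/(-4 - 133) = 2/(-137) = 2*(-1/137) = -2/137 ≈ -0.014599)
(H(l) + 6226) + E(91/75 + 51/(-41)) = (-3 + 6226) - (91/75 + 51/(-41)) = 6223 - (91*(1/75) + 51*(-1/41)) = 6223 - (91/75 - 51/41) = 6223 - 1*(-94/3075) = 6223 + 94/3075 = 19135819/3075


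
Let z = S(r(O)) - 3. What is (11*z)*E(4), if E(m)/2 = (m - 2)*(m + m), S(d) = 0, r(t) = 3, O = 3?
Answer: -1056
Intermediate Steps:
E(m) = 4*m*(-2 + m) (E(m) = 2*((m - 2)*(m + m)) = 2*((-2 + m)*(2*m)) = 2*(2*m*(-2 + m)) = 4*m*(-2 + m))
z = -3 (z = 0 - 3 = -3)
(11*z)*E(4) = (11*(-3))*(4*4*(-2 + 4)) = -132*4*2 = -33*32 = -1056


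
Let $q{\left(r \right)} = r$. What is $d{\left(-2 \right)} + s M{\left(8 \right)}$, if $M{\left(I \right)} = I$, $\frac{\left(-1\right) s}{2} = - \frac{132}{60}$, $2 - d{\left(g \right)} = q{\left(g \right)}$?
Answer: $\frac{196}{5} \approx 39.2$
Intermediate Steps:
$d{\left(g \right)} = 2 - g$
$s = \frac{22}{5}$ ($s = - 2 \left(- \frac{132}{60}\right) = - 2 \left(\left(-132\right) \frac{1}{60}\right) = \left(-2\right) \left(- \frac{11}{5}\right) = \frac{22}{5} \approx 4.4$)
$d{\left(-2 \right)} + s M{\left(8 \right)} = \left(2 - -2\right) + \frac{22}{5} \cdot 8 = \left(2 + 2\right) + \frac{176}{5} = 4 + \frac{176}{5} = \frac{196}{5}$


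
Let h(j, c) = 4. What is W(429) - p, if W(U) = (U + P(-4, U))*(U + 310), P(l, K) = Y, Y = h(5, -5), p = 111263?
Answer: 208724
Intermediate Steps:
Y = 4
P(l, K) = 4
W(U) = (4 + U)*(310 + U) (W(U) = (U + 4)*(U + 310) = (4 + U)*(310 + U))
W(429) - p = (1240 + 429² + 314*429) - 1*111263 = (1240 + 184041 + 134706) - 111263 = 319987 - 111263 = 208724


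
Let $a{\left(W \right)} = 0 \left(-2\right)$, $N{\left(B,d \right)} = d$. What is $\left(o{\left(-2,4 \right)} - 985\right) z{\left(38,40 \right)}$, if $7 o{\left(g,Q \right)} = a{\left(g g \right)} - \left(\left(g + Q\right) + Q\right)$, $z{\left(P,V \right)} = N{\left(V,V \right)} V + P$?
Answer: $-1614834$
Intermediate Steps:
$a{\left(W \right)} = 0$
$z{\left(P,V \right)} = P + V^{2}$ ($z{\left(P,V \right)} = V V + P = V^{2} + P = P + V^{2}$)
$o{\left(g,Q \right)} = - \frac{2 Q}{7} - \frac{g}{7}$ ($o{\left(g,Q \right)} = \frac{0 - \left(\left(g + Q\right) + Q\right)}{7} = \frac{0 - \left(\left(Q + g\right) + Q\right)}{7} = \frac{0 - \left(g + 2 Q\right)}{7} = \frac{- g - 2 Q}{7} = - \frac{2 Q}{7} - \frac{g}{7}$)
$\left(o{\left(-2,4 \right)} - 985\right) z{\left(38,40 \right)} = \left(\left(\left(- \frac{2}{7}\right) 4 - - \frac{2}{7}\right) - 985\right) \left(38 + 40^{2}\right) = \left(\left(- \frac{8}{7} + \frac{2}{7}\right) - 985\right) \left(38 + 1600\right) = \left(- \frac{6}{7} - 985\right) 1638 = \left(- \frac{6901}{7}\right) 1638 = -1614834$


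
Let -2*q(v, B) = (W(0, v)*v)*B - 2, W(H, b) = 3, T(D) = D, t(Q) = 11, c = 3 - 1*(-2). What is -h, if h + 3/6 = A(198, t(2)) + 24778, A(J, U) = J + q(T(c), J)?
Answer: -46983/2 ≈ -23492.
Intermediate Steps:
c = 5 (c = 3 + 2 = 5)
q(v, B) = 1 - 3*B*v/2 (q(v, B) = -((3*v)*B - 2)/2 = -(3*B*v - 2)/2 = -(-2 + 3*B*v)/2 = 1 - 3*B*v/2)
A(J, U) = 1 - 13*J/2 (A(J, U) = J + (1 - 3/2*J*5) = J + (1 - 15*J/2) = 1 - 13*J/2)
h = 46983/2 (h = -½ + ((1 - 13/2*198) + 24778) = -½ + ((1 - 1287) + 24778) = -½ + (-1286 + 24778) = -½ + 23492 = 46983/2 ≈ 23492.)
-h = -1*46983/2 = -46983/2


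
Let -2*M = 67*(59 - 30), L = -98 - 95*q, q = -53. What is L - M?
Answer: 11817/2 ≈ 5908.5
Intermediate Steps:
L = 4937 (L = -98 - 95*(-53) = -98 + 5035 = 4937)
M = -1943/2 (M = -67*(59 - 30)/2 = -67*29/2 = -½*1943 = -1943/2 ≈ -971.50)
L - M = 4937 - 1*(-1943/2) = 4937 + 1943/2 = 11817/2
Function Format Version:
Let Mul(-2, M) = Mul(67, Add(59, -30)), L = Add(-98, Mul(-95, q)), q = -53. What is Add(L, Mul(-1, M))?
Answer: Rational(11817, 2) ≈ 5908.5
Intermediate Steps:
L = 4937 (L = Add(-98, Mul(-95, -53)) = Add(-98, 5035) = 4937)
M = Rational(-1943, 2) (M = Mul(Rational(-1, 2), Mul(67, Add(59, -30))) = Mul(Rational(-1, 2), Mul(67, 29)) = Mul(Rational(-1, 2), 1943) = Rational(-1943, 2) ≈ -971.50)
Add(L, Mul(-1, M)) = Add(4937, Mul(-1, Rational(-1943, 2))) = Add(4937, Rational(1943, 2)) = Rational(11817, 2)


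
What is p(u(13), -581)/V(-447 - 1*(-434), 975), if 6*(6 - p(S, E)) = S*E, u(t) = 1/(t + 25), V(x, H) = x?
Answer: -1949/2964 ≈ -0.65756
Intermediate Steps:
u(t) = 1/(25 + t)
p(S, E) = 6 - E*S/6 (p(S, E) = 6 - S*E/6 = 6 - E*S/6)
p(u(13), -581)/V(-447 - 1*(-434), 975) = (6 - ⅙*(-581)/(25 + 13))/(-447 - 1*(-434)) = (6 - ⅙*(-581)/38)/(-447 + 434) = (6 - ⅙*(-581)*1/38)/(-13) = (6 + 581/228)*(-1/13) = (1949/228)*(-1/13) = -1949/2964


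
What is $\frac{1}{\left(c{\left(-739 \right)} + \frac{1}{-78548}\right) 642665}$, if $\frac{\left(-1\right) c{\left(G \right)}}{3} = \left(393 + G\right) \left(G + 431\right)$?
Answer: $- \frac{78548}{16138674040118345} \approx -4.8671 \cdot 10^{-12}$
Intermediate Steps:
$c{\left(G \right)} = - 3 \left(393 + G\right) \left(431 + G\right)$ ($c{\left(G \right)} = - 3 \left(393 + G\right) \left(G + 431\right) = - 3 \left(393 + G\right) \left(431 + G\right)$)
$\frac{1}{\left(c{\left(-739 \right)} + \frac{1}{-78548}\right) 642665} = \frac{1}{\left(\left(-508149 - -1826808 - 3 \left(-739\right)^{2}\right) + \frac{1}{-78548}\right) 642665} = \frac{1}{\left(-508149 + 1826808 - 1638363\right) - \frac{1}{78548}} \cdot \frac{1}{642665} = \frac{1}{-319704 - \frac{1}{78548}} \cdot \frac{1}{642665} = \frac{1}{- \frac{25112109793}{78548}} \cdot \frac{1}{642665} = \left(- \frac{78548}{25112109793}\right) \frac{1}{642665} = - \frac{78548}{16138674040118345}$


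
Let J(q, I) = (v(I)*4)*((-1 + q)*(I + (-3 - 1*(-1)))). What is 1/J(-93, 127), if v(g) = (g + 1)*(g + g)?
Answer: -1/1528064000 ≈ -6.5442e-10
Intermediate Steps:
v(g) = 2*g*(1 + g) (v(g) = (1 + g)*(2*g) = 2*g*(1 + g))
J(q, I) = 8*I*(1 + I)*(-1 + q)*(-2 + I) (J(q, I) = ((2*I*(1 + I))*4)*((-1 + q)*(I + (-3 - 1*(-1)))) = (8*I*(1 + I))*((-1 + q)*(I + (-3 + 1))) = (8*I*(1 + I))*((-1 + q)*(I - 2)) = (8*I*(1 + I))*((-1 + q)*(-2 + I)) = 8*I*(1 + I)*(-1 + q)*(-2 + I))
1/J(-93, 127) = 1/(8*127*(1 + 127)*(2 - 1*127 - 2*(-93) + 127*(-93))) = 1/(8*127*128*(2 - 127 + 186 - 11811)) = 1/(8*127*128*(-11750)) = 1/(-1528064000) = -1/1528064000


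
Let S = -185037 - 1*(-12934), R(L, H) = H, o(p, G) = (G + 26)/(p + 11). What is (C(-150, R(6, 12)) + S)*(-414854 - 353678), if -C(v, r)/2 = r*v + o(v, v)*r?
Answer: 18002779867076/139 ≈ 1.2952e+11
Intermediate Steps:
o(p, G) = (26 + G)/(11 + p)
S = -172103 (S = -185037 + 12934 = -172103)
C(v, r) = -2*r*v - 2*r*(26 + v)/(11 + v) (C(v, r) = -2*(r*v + ((26 + v)/(11 + v))*r) = -2*(r*v + r*(26 + v)/(11 + v)) = -2*r*v - 2*r*(26 + v)/(11 + v))
(C(-150, R(6, 12)) + S)*(-414854 - 353678) = (-2*12*(26 - 150 - 150*(11 - 150))/(11 - 150) - 172103)*(-414854 - 353678) = (-2*12*(26 - 150 - 150*(-139))/(-139) - 172103)*(-768532) = (-2*12*(-1/139)*(26 - 150 + 20850) - 172103)*(-768532) = (-2*12*(-1/139)*20726 - 172103)*(-768532) = (497424/139 - 172103)*(-768532) = -23424893/139*(-768532) = 18002779867076/139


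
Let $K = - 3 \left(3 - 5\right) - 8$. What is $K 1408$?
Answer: $-2816$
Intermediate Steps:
$K = -2$ ($K = \left(-3\right) \left(-2\right) - 8 = 6 - 8 = -2$)
$K 1408 = \left(-2\right) 1408 = -2816$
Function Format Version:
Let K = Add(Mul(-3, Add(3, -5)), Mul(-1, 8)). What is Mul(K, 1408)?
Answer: -2816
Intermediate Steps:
K = -2 (K = Add(Mul(-3, -2), -8) = Add(6, -8) = -2)
Mul(K, 1408) = Mul(-2, 1408) = -2816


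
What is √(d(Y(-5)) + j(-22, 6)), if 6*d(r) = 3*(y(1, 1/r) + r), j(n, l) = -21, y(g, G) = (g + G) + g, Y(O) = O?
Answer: I*√565/5 ≈ 4.7539*I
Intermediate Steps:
y(g, G) = G + 2*g (y(g, G) = (G + g) + g = G + 2*g)
d(r) = 1 + r/2 + 1/(2*r) (d(r) = (3*((1/r + 2*1) + r))/6 = (3*((1/r + 2) + r))/6 = (3*((2 + 1/r) + r))/6 = (3*(2 + r + 1/r))/6 = (6 + 3*r + 3/r)/6 = 1 + r/2 + 1/(2*r))
√(d(Y(-5)) + j(-22, 6)) = √((½)*(1 - 5*(2 - 5))/(-5) - 21) = √((½)*(-⅕)*(1 - 5*(-3)) - 21) = √((½)*(-⅕)*(1 + 15) - 21) = √((½)*(-⅕)*16 - 21) = √(-8/5 - 21) = √(-113/5) = I*√565/5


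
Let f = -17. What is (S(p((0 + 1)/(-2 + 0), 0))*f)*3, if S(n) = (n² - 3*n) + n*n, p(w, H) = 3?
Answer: -459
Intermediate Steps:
S(n) = -3*n + 2*n² (S(n) = (n² - 3*n) + n² = -3*n + 2*n²)
(S(p((0 + 1)/(-2 + 0), 0))*f)*3 = ((3*(-3 + 2*3))*(-17))*3 = ((3*(-3 + 6))*(-17))*3 = ((3*3)*(-17))*3 = (9*(-17))*3 = -153*3 = -459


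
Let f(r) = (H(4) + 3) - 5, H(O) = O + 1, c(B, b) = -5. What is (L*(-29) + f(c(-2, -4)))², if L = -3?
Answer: 8100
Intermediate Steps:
H(O) = 1 + O
f(r) = 3 (f(r) = ((1 + 4) + 3) - 5 = (5 + 3) - 5 = 8 - 5 = 3)
(L*(-29) + f(c(-2, -4)))² = (-3*(-29) + 3)² = (87 + 3)² = 90² = 8100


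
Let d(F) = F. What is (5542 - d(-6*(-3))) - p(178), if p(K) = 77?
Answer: 5447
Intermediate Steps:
(5542 - d(-6*(-3))) - p(178) = (5542 - (-6)*(-3)) - 1*77 = (5542 - 1*18) - 77 = (5542 - 18) - 77 = 5524 - 77 = 5447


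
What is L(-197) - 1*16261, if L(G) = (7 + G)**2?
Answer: 19839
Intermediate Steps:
L(-197) - 1*16261 = (7 - 197)**2 - 1*16261 = (-190)**2 - 16261 = 36100 - 16261 = 19839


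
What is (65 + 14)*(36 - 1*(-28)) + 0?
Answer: 5056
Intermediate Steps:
(65 + 14)*(36 - 1*(-28)) + 0 = 79*(36 + 28) + 0 = 79*64 + 0 = 5056 + 0 = 5056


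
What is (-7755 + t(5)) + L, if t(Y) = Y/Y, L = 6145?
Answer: -1609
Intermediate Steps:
t(Y) = 1
(-7755 + t(5)) + L = (-7755 + 1) + 6145 = -7754 + 6145 = -1609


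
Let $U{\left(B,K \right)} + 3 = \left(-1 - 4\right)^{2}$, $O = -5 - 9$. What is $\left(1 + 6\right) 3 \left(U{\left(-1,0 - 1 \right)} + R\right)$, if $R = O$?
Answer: $168$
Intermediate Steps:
$O = -14$
$U{\left(B,K \right)} = 22$ ($U{\left(B,K \right)} = -3 + \left(-1 - 4\right)^{2} = -3 + \left(-5\right)^{2} = -3 + 25 = 22$)
$R = -14$
$\left(1 + 6\right) 3 \left(U{\left(-1,0 - 1 \right)} + R\right) = \left(1 + 6\right) 3 \left(22 - 14\right) = 7 \cdot 3 \cdot 8 = 21 \cdot 8 = 168$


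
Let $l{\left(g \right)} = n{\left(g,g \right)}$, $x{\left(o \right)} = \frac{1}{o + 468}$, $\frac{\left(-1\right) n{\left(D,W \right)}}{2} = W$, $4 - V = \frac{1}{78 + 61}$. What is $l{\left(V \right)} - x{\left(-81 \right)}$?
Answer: $- \frac{429709}{53793} \approx -7.9882$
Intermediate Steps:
$V = \frac{555}{139}$ ($V = 4 - \frac{1}{78 + 61} = 4 - \frac{1}{139} = \frac{555}{139} \approx 3.9928$)
$n{\left(D,W \right)} = - 2 W$
$x{\left(o \right)} = \frac{1}{468 + o}$
$l{\left(g \right)} = - 2 g$
$l{\left(V \right)} - x{\left(-81 \right)} = \left(-2\right) \frac{555}{139} - \frac{1}{468 - 81} = - \frac{1110}{139} - \frac{1}{387} = - \frac{429709}{53793}$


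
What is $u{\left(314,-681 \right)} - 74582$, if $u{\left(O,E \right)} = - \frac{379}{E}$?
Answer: $- \frac{50789963}{681} \approx -74582.0$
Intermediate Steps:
$u{\left(314,-681 \right)} - 74582 = - \frac{379}{-681} - 74582 = \left(-379\right) \left(- \frac{1}{681}\right) - 74582 = \frac{379}{681} - 74582 = - \frac{50789963}{681}$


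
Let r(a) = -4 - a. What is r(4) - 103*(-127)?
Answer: 13073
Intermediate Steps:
r(4) - 103*(-127) = (-4 - 1*4) - 103*(-127) = (-4 - 4) + 13081 = -8 + 13081 = 13073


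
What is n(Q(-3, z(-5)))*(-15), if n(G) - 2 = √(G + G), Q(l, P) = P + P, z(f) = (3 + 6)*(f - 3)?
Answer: -30 - 180*I*√2 ≈ -30.0 - 254.56*I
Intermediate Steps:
z(f) = -27 + 9*f (z(f) = 9*(-3 + f) = -27 + 9*f)
Q(l, P) = 2*P
n(G) = 2 + √2*√G (n(G) = 2 + √(G + G) = 2 + √(2*G) = 2 + √2*√G)
n(Q(-3, z(-5)))*(-15) = (2 + √2*√(2*(-27 + 9*(-5))))*(-15) = (2 + √2*√(2*(-27 - 45)))*(-15) = (2 + √2*√(2*(-72)))*(-15) = (2 + √2*√(-144))*(-15) = (2 + √2*(12*I))*(-15) = (2 + 12*I*√2)*(-15) = -30 - 180*I*√2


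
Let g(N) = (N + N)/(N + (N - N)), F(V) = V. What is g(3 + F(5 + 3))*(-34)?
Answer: -68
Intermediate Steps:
g(N) = 2 (g(N) = (2*N)/(N + 0) = (2*N)/N = 2)
g(3 + F(5 + 3))*(-34) = 2*(-34) = -68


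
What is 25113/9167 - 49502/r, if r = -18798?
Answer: 462929504/86160633 ≈ 5.3729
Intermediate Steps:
25113/9167 - 49502/r = 25113/9167 - 49502/(-18798) = 25113*(1/9167) - 49502*(-1/18798) = 25113/9167 + 24751/9399 = 462929504/86160633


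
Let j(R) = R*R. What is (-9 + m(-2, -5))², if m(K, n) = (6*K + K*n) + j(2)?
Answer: 49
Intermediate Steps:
j(R) = R²
m(K, n) = 4 + 6*K + K*n (m(K, n) = (6*K + K*n) + 2² = (6*K + K*n) + 4 = 4 + 6*K + K*n)
(-9 + m(-2, -5))² = (-9 + (4 + 6*(-2) - 2*(-5)))² = (-9 + (4 - 12 + 10))² = (-9 + 2)² = (-7)² = 49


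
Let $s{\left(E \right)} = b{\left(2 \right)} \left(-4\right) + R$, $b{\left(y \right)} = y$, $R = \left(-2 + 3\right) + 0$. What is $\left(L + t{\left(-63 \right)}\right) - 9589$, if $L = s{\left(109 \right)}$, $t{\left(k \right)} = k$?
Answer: $-9659$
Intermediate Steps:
$R = 1$ ($R = 1 + 0 = 1$)
$s{\left(E \right)} = -7$ ($s{\left(E \right)} = 2 \left(-4\right) + 1 = -8 + 1 = -7$)
$L = -7$
$\left(L + t{\left(-63 \right)}\right) - 9589 = \left(-7 - 63\right) - 9589 = -70 - 9589 = -9659$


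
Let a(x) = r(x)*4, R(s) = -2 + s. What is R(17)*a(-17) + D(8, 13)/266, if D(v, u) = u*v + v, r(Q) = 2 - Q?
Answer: 21668/19 ≈ 1140.4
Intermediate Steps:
D(v, u) = v + u*v
a(x) = 8 - 4*x (a(x) = (2 - x)*4 = 8 - 4*x)
R(17)*a(-17) + D(8, 13)/266 = (-2 + 17)*(8 - 4*(-17)) + (8*(1 + 13))/266 = 15*(8 + 68) + (8*14)*(1/266) = 15*76 + 112*(1/266) = 1140 + 8/19 = 21668/19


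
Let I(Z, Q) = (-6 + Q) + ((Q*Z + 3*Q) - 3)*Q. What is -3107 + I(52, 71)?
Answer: 274000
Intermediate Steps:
I(Z, Q) = -6 + Q + Q*(-3 + 3*Q + Q*Z) (I(Z, Q) = (-6 + Q) + ((3*Q + Q*Z) - 3)*Q = (-6 + Q) + (-3 + 3*Q + Q*Z)*Q = (-6 + Q) + Q*(-3 + 3*Q + Q*Z) = -6 + Q + Q*(-3 + 3*Q + Q*Z))
-3107 + I(52, 71) = -3107 + (-6 - 2*71 + 3*71**2 + 52*71**2) = -3107 + (-6 - 142 + 3*5041 + 52*5041) = -3107 + (-6 - 142 + 15123 + 262132) = -3107 + 277107 = 274000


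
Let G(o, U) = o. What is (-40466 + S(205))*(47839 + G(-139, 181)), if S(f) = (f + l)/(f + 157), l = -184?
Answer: -349370803350/181 ≈ -1.9302e+9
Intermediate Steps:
S(f) = (-184 + f)/(157 + f) (S(f) = (f - 184)/(f + 157) = (-184 + f)/(157 + f))
(-40466 + S(205))*(47839 + G(-139, 181)) = (-40466 + (-184 + 205)/(157 + 205))*(47839 - 139) = (-40466 + 21/362)*47700 = -14648671/362*47700 = -349370803350/181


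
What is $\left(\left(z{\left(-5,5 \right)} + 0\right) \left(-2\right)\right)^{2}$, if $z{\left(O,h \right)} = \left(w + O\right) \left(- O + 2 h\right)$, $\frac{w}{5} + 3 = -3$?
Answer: $1102500$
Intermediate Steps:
$w = -30$ ($w = -15 + 5 \left(-3\right) = -15 - 15 = -30$)
$z{\left(O,h \right)} = \left(-30 + O\right) \left(- O + 2 h\right)$
$\left(\left(z{\left(-5,5 \right)} + 0\right) \left(-2\right)\right)^{2} = \left(\left(\left(- \left(-5\right)^{2} - 300 + 30 \left(-5\right) + 2 \left(-5\right) 5\right) + 0\right) \left(-2\right)\right)^{2} = \left(\left(\left(\left(-1\right) 25 - 300 - 150 - 50\right) + 0\right) \left(-2\right)\right)^{2} = \left(\left(\left(-25 - 300 - 150 - 50\right) + 0\right) \left(-2\right)\right)^{2} = \left(\left(-525 + 0\right) \left(-2\right)\right)^{2} = \left(\left(-525\right) \left(-2\right)\right)^{2} = 1050^{2} = 1102500$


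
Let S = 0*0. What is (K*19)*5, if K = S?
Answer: 0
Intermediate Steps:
S = 0
K = 0
(K*19)*5 = (0*19)*5 = 0*5 = 0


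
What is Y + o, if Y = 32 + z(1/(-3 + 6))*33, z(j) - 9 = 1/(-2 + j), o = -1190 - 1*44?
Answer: -4624/5 ≈ -924.80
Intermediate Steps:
o = -1234 (o = -1190 - 44 = -1234)
z(j) = 9 + 1/(-2 + j)
Y = 1546/5 (Y = 32 + ((-17 + 9/(-3 + 6))/(-2 + 1/(-3 + 6)))*33 = 32 + ((-17 + 9/3)/(-2 + 1/3))*33 = 32 + ((-17 + 9*(⅓))/(-2 + ⅓))*33 = 32 + ((-17 + 3)/(-5/3))*33 = 32 - ⅗*(-14)*33 = 32 + (42/5)*33 = 32 + 1386/5 = 1546/5 ≈ 309.20)
Y + o = 1546/5 - 1234 = -4624/5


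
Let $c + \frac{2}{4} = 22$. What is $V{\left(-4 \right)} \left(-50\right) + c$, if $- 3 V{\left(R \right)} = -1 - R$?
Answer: $\frac{143}{2} \approx 71.5$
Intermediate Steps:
$c = \frac{43}{2}$ ($c = - \frac{1}{2} + 22 = \frac{43}{2} \approx 21.5$)
$V{\left(R \right)} = \frac{1}{3} + \frac{R}{3}$ ($V{\left(R \right)} = - \frac{-1 - R}{3} = \frac{1}{3} + \frac{R}{3}$)
$V{\left(-4 \right)} \left(-50\right) + c = \left(\frac{1}{3} + \frac{1}{3} \left(-4\right)\right) \left(-50\right) + \frac{43}{2} = \left(\frac{1}{3} - \frac{4}{3}\right) \left(-50\right) + \frac{43}{2} = \left(-1\right) \left(-50\right) + \frac{43}{2} = 50 + \frac{43}{2} = \frac{143}{2}$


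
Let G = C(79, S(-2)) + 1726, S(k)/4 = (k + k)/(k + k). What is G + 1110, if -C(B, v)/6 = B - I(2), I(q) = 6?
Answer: 2398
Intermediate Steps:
S(k) = 4 (S(k) = 4*((k + k)/(k + k)) = 4*((2*k)/((2*k))) = 4*((2*k)*(1/(2*k))) = 4*1 = 4)
C(B, v) = 36 - 6*B (C(B, v) = -6*(B - 1*6) = -6*(B - 6) = -6*(-6 + B) = 36 - 6*B)
G = 1288 (G = (36 - 6*79) + 1726 = (36 - 474) + 1726 = -438 + 1726 = 1288)
G + 1110 = 1288 + 1110 = 2398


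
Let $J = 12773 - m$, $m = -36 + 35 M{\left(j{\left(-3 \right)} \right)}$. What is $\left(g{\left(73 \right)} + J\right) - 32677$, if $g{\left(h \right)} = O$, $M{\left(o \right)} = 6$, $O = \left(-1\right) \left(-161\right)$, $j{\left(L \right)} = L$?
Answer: $-19917$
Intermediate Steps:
$O = 161$
$g{\left(h \right)} = 161$
$m = 174$ ($m = -36 + 35 \cdot 6 = -36 + 210 = 174$)
$J = 12599$ ($J = 12773 - 174 = 12599$)
$\left(g{\left(73 \right)} + J\right) - 32677 = \left(161 + 12599\right) - 32677 = 12760 - 32677 = -19917$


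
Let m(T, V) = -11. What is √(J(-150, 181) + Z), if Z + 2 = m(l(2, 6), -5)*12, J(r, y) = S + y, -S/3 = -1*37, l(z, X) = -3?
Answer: √158 ≈ 12.570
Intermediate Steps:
S = 111 (S = -(-3)*37 = -3*(-37) = 111)
J(r, y) = 111 + y
Z = -134 (Z = -2 - 11*12 = -2 - 132 = -134)
√(J(-150, 181) + Z) = √((111 + 181) - 134) = √(292 - 134) = √158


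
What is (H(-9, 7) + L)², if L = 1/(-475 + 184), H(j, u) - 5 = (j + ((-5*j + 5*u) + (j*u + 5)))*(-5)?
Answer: 304886521/84681 ≈ 3600.4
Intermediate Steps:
H(j, u) = -20 - 25*u + 20*j - 5*j*u (H(j, u) = 5 + (j + ((-5*j + 5*u) + (j*u + 5)))*(-5) = 5 + (j + ((-5*j + 5*u) + (5 + j*u)))*(-5) = 5 + (j + (5 - 5*j + 5*u + j*u))*(-5) = 5 + (5 - 4*j + 5*u + j*u)*(-5) = 5 + (-25 - 25*u + 20*j - 5*j*u) = -20 - 25*u + 20*j - 5*j*u)
L = -1/291 (L = 1/(-291) = -1/291 ≈ -0.0034364)
(H(-9, 7) + L)² = ((-20 - 25*7 + 20*(-9) - 5*(-9)*7) - 1/291)² = ((-20 - 175 - 180 + 315) - 1/291)² = (-60 - 1/291)² = (-17461/291)² = 304886521/84681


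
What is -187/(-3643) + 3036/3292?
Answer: 2918938/2998189 ≈ 0.97357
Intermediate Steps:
-187/(-3643) + 3036/3292 = -187*(-1/3643) + 3036*(1/3292) = 187/3643 + 759/823 = 2918938/2998189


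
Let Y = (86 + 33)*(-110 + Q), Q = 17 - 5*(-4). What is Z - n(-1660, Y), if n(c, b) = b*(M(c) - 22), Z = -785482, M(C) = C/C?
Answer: -967909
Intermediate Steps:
M(C) = 1
Q = 37 (Q = 17 + 20 = 37)
Y = -8687 (Y = (86 + 33)*(-110 + 37) = 119*(-73) = -8687)
n(c, b) = -21*b (n(c, b) = b*(1 - 22) = b*(-21) = -21*b)
Z - n(-1660, Y) = -785482 - (-21)*(-8687) = -785482 - 1*182427 = -785482 - 182427 = -967909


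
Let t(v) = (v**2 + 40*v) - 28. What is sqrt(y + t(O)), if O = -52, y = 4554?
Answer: 5*sqrt(206) ≈ 71.764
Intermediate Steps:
t(v) = -28 + v**2 + 40*v
sqrt(y + t(O)) = sqrt(4554 + (-28 + (-52)**2 + 40*(-52))) = sqrt(4554 + (-28 + 2704 - 2080)) = sqrt(4554 + 596) = sqrt(5150) = 5*sqrt(206)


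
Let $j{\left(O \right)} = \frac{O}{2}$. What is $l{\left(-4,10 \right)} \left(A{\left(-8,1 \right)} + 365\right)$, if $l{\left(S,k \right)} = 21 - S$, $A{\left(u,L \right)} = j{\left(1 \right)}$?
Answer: $\frac{18275}{2} \approx 9137.5$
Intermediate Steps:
$j{\left(O \right)} = \frac{O}{2}$ ($j{\left(O \right)} = O \frac{1}{2} = \frac{O}{2}$)
$A{\left(u,L \right)} = \frac{1}{2}$ ($A{\left(u,L \right)} = \frac{1}{2} \cdot 1 = \frac{1}{2}$)
$l{\left(-4,10 \right)} \left(A{\left(-8,1 \right)} + 365\right) = \left(21 - -4\right) \left(\frac{1}{2} + 365\right) = \left(21 + 4\right) \frac{731}{2} = 25 \cdot \frac{731}{2} = \frac{18275}{2}$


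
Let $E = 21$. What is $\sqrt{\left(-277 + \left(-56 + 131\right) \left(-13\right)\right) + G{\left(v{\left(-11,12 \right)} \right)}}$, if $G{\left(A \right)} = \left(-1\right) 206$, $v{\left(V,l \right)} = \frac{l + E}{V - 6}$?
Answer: $27 i \sqrt{2} \approx 38.184 i$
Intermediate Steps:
$v{\left(V,l \right)} = \frac{21 + l}{-6 + V}$ ($v{\left(V,l \right)} = \frac{l + 21}{V - 6} = \frac{21 + l}{-6 + V}$)
$G{\left(A \right)} = -206$
$\sqrt{\left(-277 + \left(-56 + 131\right) \left(-13\right)\right) + G{\left(v{\left(-11,12 \right)} \right)}} = \sqrt{\left(-277 + \left(-56 + 131\right) \left(-13\right)\right) - 206} = \sqrt{\left(-277 + 75 \left(-13\right)\right) - 206} = \sqrt{\left(-277 - 975\right) - 206} = \sqrt{-1252 - 206} = \sqrt{-1458} = 27 i \sqrt{2}$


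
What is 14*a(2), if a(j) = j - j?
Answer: 0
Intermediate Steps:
a(j) = 0
14*a(2) = 14*0 = 0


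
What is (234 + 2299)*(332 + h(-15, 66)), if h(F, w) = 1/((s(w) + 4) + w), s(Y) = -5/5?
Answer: 58028497/69 ≈ 8.4099e+5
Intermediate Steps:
s(Y) = -1 (s(Y) = -5*⅕ = -1)
h(F, w) = 1/(3 + w) (h(F, w) = 1/((-1 + 4) + w) = 1/(3 + w))
(234 + 2299)*(332 + h(-15, 66)) = (234 + 2299)*(332 + 1/(3 + 66)) = 2533*(332 + 1/69) = 2533*(22909/69) = 58028497/69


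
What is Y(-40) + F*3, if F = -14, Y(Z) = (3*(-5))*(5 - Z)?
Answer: -717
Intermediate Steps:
Y(Z) = -75 + 15*Z (Y(Z) = -15*(5 - Z) = -75 + 15*Z)
Y(-40) + F*3 = (-75 + 15*(-40)) - 14*3 = (-75 - 600) - 42 = -675 - 42 = -717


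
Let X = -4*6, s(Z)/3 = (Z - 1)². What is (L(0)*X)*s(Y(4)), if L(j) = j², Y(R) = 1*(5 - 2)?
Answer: 0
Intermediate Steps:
Y(R) = 3 (Y(R) = 1*3 = 3)
s(Z) = 3*(-1 + Z)² (s(Z) = 3*(Z - 1)² = 3*(-1 + Z)²)
X = -24
(L(0)*X)*s(Y(4)) = (0²*(-24))*(3*(-1 + 3)²) = (0*(-24))*(3*2²) = 0*(3*4) = 0*12 = 0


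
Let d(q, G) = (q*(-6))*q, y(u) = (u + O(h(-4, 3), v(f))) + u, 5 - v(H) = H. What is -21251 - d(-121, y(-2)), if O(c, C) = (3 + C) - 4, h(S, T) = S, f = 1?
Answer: 66595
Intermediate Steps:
v(H) = 5 - H
O(c, C) = -1 + C
y(u) = 3 + 2*u (y(u) = (u + (-1 + (5 - 1*1))) + u = (u + (-1 + (5 - 1))) + u = (u + (-1 + 4)) + u = (u + 3) + u = (3 + u) + u = 3 + 2*u)
d(q, G) = -6*q**2 (d(q, G) = (-6*q)*q = -6*q**2)
-21251 - d(-121, y(-2)) = -21251 - (-6)*(-121)**2 = -21251 - (-6)*14641 = -21251 - 1*(-87846) = -21251 + 87846 = 66595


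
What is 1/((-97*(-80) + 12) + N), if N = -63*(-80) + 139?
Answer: 1/12951 ≈ 7.7214e-5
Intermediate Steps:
N = 5179 (N = 5040 + 139 = 5179)
1/((-97*(-80) + 12) + N) = 1/((-97*(-80) + 12) + 5179) = 1/((7760 + 12) + 5179) = 1/(7772 + 5179) = 1/12951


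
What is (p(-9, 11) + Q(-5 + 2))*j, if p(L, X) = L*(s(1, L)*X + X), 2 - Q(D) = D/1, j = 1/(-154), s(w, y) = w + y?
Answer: -349/77 ≈ -4.5325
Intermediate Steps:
j = -1/154 ≈ -0.0064935
Q(D) = 2 - D (Q(D) = 2 - D/1 = 2 - D)
p(L, X) = L*(X + X*(1 + L)) (p(L, X) = L*((1 + L)*X + X) = L*(X*(1 + L) + X) = L*(X + X*(1 + L)))
(p(-9, 11) + Q(-5 + 2))*j = (-9*11*(2 - 9) + (2 - (-5 + 2)))*(-1/154) = (-9*11*(-7) + (2 - 1*(-3)))*(-1/154) = (693 + (2 + 3))*(-1/154) = (693 + 5)*(-1/154) = 698*(-1/154) = -349/77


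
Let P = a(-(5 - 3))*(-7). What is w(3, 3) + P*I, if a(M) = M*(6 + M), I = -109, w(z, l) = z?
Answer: -6101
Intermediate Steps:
P = 56 (P = ((-(5 - 3))*(6 - (5 - 3)))*(-7) = ((-1*2)*(6 - 1*2))*(-7) = -2*(6 - 2)*(-7) = -2*4*(-7) = -8*(-7) = 56)
w(3, 3) + P*I = 3 + 56*(-109) = 3 - 6104 = -6101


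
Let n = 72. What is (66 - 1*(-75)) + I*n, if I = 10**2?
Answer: 7341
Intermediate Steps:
I = 100
(66 - 1*(-75)) + I*n = (66 - 1*(-75)) + 100*72 = (66 + 75) + 7200 = 141 + 7200 = 7341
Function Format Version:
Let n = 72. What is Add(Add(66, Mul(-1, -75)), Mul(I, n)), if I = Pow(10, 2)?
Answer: 7341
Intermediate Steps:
I = 100
Add(Add(66, Mul(-1, -75)), Mul(I, n)) = Add(Add(66, Mul(-1, -75)), Mul(100, 72)) = Add(Add(66, 75), 7200) = Add(141, 7200) = 7341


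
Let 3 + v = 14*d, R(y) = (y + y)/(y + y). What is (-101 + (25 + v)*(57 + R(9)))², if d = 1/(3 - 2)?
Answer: 3948169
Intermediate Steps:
d = 1 (d = 1/1 = 1)
R(y) = 1 (R(y) = (2*y)/((2*y)) = (2*y)*(1/(2*y)) = 1)
v = 11 (v = -3 + 14*1 = -3 + 14 = 11)
(-101 + (25 + v)*(57 + R(9)))² = (-101 + (25 + 11)*(57 + 1))² = (-101 + 36*58)² = (-101 + 2088)² = 1987² = 3948169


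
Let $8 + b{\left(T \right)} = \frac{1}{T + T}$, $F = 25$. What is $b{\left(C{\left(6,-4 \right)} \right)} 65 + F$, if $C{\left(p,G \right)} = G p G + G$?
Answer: $- \frac{91015}{184} \approx -494.65$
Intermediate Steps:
$C{\left(p,G \right)} = G + p G^{2}$ ($C{\left(p,G \right)} = p G^{2} + G = G + p G^{2}$)
$b{\left(T \right)} = -8 + \frac{1}{2 T}$ ($b{\left(T \right)} = -8 + \frac{1}{T + T} = -8 + \frac{1}{2 T}$)
$b{\left(C{\left(6,-4 \right)} \right)} 65 + F = \left(-8 + \frac{1}{2 \left(- 4 \left(1 - 24\right)\right)}\right) 65 + 25 = \left(-8 + \frac{1}{2 \left(\left(-4\right) \left(-23\right)\right)}\right) 65 + 25 = \left(-8 + \frac{1}{2 \cdot 92}\right) 65 + 25 = \left(-8 + \frac{1}{2} \cdot \frac{1}{92}\right) 65 + 25 = \left(-8 + \frac{1}{184}\right) 65 + 25 = \left(- \frac{1471}{184}\right) 65 + 25 = - \frac{95615}{184} + 25 = - \frac{91015}{184}$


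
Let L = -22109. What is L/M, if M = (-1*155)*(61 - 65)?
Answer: -22109/620 ≈ -35.660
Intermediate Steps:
M = 620 (M = -155*(-4) = 620)
L/M = -22109/620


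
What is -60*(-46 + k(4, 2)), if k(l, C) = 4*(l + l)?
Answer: 840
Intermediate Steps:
k(l, C) = 8*l (k(l, C) = 4*(2*l) = 8*l)
-60*(-46 + k(4, 2)) = -60*(-46 + 8*4) = -60*(-46 + 32) = -60*(-14) = 840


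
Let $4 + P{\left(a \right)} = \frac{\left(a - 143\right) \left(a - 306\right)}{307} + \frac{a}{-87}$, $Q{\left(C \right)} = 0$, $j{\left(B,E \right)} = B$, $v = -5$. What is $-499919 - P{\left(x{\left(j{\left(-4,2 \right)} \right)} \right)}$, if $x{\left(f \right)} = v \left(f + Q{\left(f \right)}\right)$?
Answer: $- \frac{13355284081}{26709} \approx -5.0003 \cdot 10^{5}$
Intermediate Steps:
$x{\left(f \right)} = - 5 f$ ($x{\left(f \right)} = - 5 \left(f + 0\right) = - 5 f$)
$P{\left(a \right)} = -4 - \frac{a}{87} + \frac{\left(-306 + a\right) \left(-143 + a\right)}{307}$ ($P{\left(a \right)} = -4 + \left(\frac{\left(a - 143\right) \left(a - 306\right)}{307} + \frac{a}{-87}\right) = -4 + \left(\left(-143 + a\right) \left(-306 + a\right) \frac{1}{307} + a \left(- \frac{1}{87}\right)\right) = -4 - \left(\frac{a}{87} - \left(-306 + a\right) \left(-143 + a\right) \frac{1}{307}\right) = -4 - \left(\frac{a}{87} - \frac{\left(-306 + a\right) \left(-143 + a\right)}{307}\right) = -4 - \frac{a}{87} + \frac{\left(-306 + a\right) \left(-143 + a\right)}{307}$)
$-499919 - P{\left(x{\left(j{\left(-4,2 \right)} \right)} \right)} = -499919 - \left(\frac{42530}{307} - \frac{39370 \left(\left(-5\right) \left(-4\right)\right)}{26709} + \frac{\left(\left(-5\right) \left(-4\right)\right)^{2}}{307}\right) = -499919 - \left(\frac{42530}{307} - \frac{787400}{26709} + \frac{20^{2}}{307}\right) = -499919 - \left(\frac{42530}{307} - \frac{787400}{26709} + \frac{1}{307} \cdot 400\right) = -499919 - \left(\frac{42530}{307} - \frac{787400}{26709} + \frac{400}{307}\right) = -499919 - \frac{2947510}{26709} = - \frac{13355284081}{26709}$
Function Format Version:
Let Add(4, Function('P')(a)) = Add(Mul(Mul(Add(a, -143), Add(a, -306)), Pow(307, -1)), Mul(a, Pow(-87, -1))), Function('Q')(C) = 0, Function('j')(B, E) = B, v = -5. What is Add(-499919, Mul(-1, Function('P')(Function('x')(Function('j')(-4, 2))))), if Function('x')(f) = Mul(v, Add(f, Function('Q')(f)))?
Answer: Rational(-13355284081, 26709) ≈ -5.0003e+5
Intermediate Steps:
Function('x')(f) = Mul(-5, f) (Function('x')(f) = Mul(-5, Add(f, 0)) = Mul(-5, f))
Function('P')(a) = Add(-4, Mul(Rational(-1, 87), a), Mul(Rational(1, 307), Add(-306, a), Add(-143, a))) (Function('P')(a) = Add(-4, Add(Mul(Mul(Add(a, -143), Add(a, -306)), Pow(307, -1)), Mul(a, Pow(-87, -1)))) = Add(-4, Add(Mul(Mul(Add(-143, a), Add(-306, a)), Rational(1, 307)), Mul(a, Rational(-1, 87)))) = Add(-4, Add(Mul(Mul(Add(-306, a), Add(-143, a)), Rational(1, 307)), Mul(Rational(-1, 87), a))) = Add(-4, Add(Mul(Rational(1, 307), Add(-306, a), Add(-143, a)), Mul(Rational(-1, 87), a))) = Add(-4, Add(Mul(Rational(-1, 87), a), Mul(Rational(1, 307), Add(-306, a), Add(-143, a)))) = Add(-4, Mul(Rational(-1, 87), a), Mul(Rational(1, 307), Add(-306, a), Add(-143, a))))
Add(-499919, Mul(-1, Function('P')(Function('x')(Function('j')(-4, 2))))) = Add(-499919, Mul(-1, Add(Rational(42530, 307), Mul(Rational(-39370, 26709), Mul(-5, -4)), Mul(Rational(1, 307), Pow(Mul(-5, -4), 2))))) = Add(-499919, Mul(-1, Add(Rational(42530, 307), Mul(Rational(-39370, 26709), 20), Mul(Rational(1, 307), Pow(20, 2))))) = Add(-499919, Mul(-1, Add(Rational(42530, 307), Rational(-787400, 26709), Mul(Rational(1, 307), 400)))) = Add(-499919, Mul(-1, Add(Rational(42530, 307), Rational(-787400, 26709), Rational(400, 307)))) = Add(-499919, Mul(-1, Rational(2947510, 26709))) = Add(-499919, Rational(-2947510, 26709)) = Rational(-13355284081, 26709)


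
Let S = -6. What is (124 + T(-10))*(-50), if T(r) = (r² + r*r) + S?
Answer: -15900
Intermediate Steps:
T(r) = -6 + 2*r² (T(r) = (r² + r*r) - 6 = (r² + r²) - 6 = 2*r² - 6 = -6 + 2*r²)
(124 + T(-10))*(-50) = (124 + (-6 + 2*(-10)²))*(-50) = (124 + (-6 + 2*100))*(-50) = (124 + (-6 + 200))*(-50) = (124 + 194)*(-50) = 318*(-50) = -15900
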